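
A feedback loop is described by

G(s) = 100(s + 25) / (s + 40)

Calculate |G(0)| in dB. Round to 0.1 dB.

35.9 dB

G(0) = 100·25 / (40) = 62.5
20 log₁₀(62.5) ≈ 35.92 dB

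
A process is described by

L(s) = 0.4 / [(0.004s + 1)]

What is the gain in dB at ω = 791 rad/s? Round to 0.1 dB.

-18.4 dB

At ω = 791 rad/s:
pole (1 + j791·0.004) = 1 + j3.164 → |·| ≈ 3.3183, ∠ ≈ 72.46°
|L| = 0.4 · 1 / (3.3183) ≈ 0.12054
Gain = 20 log₁₀(0.12054) ≈ -18.38 dB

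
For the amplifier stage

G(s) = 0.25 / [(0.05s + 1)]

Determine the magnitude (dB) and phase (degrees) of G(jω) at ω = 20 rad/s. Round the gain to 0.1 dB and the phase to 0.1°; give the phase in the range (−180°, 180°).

-15.1 dB, -45.0°

At ω = 20 rad/s:
pole (1 + j20·0.05) = 1 + j1 → |·| ≈ 1.4142, ∠ ≈ 45.00°
|G| = 0.25 · 1 / (1.4142) ≈ 0.17678
Gain = 20 log₁₀(0.17678) ≈ -15.05 dB
∠G = (0°) − (45.00°) = -45.00°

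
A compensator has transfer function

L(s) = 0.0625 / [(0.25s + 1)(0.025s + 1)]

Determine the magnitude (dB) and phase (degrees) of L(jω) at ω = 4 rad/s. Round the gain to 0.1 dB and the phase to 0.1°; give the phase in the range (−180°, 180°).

-27.1 dB, -50.7°

At ω = 4 rad/s:
pole (1 + j4·0.25) = 1 + j1 → |·| ≈ 1.4142, ∠ ≈ 45.00°
pole (1 + j4·0.025) = 1 + j0.1 → |·| ≈ 1.005, ∠ ≈ 5.71°
|L| = 0.0625 · 1 / (1.4142 · 1.005) ≈ 0.043975
Gain = 20 log₁₀(0.043975) ≈ -27.14 dB
∠L = (0°) − (45.00° + 5.71°) = -50.71°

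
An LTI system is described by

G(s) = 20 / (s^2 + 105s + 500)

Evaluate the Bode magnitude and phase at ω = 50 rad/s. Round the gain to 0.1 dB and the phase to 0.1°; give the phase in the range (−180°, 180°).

Substitute s = j50:
Numerator: 20 = 20 + j0
Denominator: (j50)^2 + 105(j50) + 500 = -2000 + j5250
|N| = √(20² + 0²) ≈ 20, ∠N ≈ 0.00°
|D| = √(2000² + 5250²) ≈ 5618.1, ∠D ≈ 110.85°
|G| = 20 / 5618.1 ≈ 0.0035599
Gain = 20 log₁₀(0.0035599) ≈ -48.97 dB
∠G = 0.00° − 110.85° = -110.85°

-49.0 dB, -110.9°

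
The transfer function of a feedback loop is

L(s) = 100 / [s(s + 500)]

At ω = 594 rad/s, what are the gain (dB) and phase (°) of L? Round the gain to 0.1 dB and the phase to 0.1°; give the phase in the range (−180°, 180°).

-73.3 dB, -139.9°

At s = jω = j594:
pole (s+500): 500 + j594 → |·| = √(500²+594²) = √602836 ≈ 776.43, ∠ = arctan(594/500) ≈ 49.91°
pole at origin: |s| = 594, ∠ = 90.00° (in denominator)
|L| = 100 / 4.612e+05 ≈ 0.00021683
Gain = 20 log₁₀(0.00021683) ≈ -73.28 dB
∠L = 0.00° − 139.91° = -139.91°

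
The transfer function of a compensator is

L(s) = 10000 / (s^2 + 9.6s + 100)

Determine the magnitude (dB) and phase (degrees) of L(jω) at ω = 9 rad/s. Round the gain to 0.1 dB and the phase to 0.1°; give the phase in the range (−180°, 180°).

41.1 dB, -77.6°

At s = jω = j9:
quadratic: (j9)² + 9.6·j9 + 100 = 19 + j86.4 → |·| ≈ 88.464, ∠ ≈ 77.60°
|L| = 10000 / 88.464 ≈ 113.04
Gain = 20 log₁₀(113.04) ≈ 41.06 dB
∠L = 0.00° − 77.60° = -77.60°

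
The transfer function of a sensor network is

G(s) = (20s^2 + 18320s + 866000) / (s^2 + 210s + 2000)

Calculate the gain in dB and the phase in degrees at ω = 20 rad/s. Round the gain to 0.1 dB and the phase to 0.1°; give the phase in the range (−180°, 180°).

Substitute s = j20:
Numerator: 20(j20)^2 + 18320(j20) + 866000 = 858000 + j366400
Denominator: (j20)^2 + 210(j20) + 2000 = 1600 + j4200
|N| = √(858000² + 366400²) ≈ 9.3296e+05, ∠N ≈ 23.12°
|D| = √(1600² + 4200²) ≈ 4494.4, ∠D ≈ 69.15°
|G| = 9.3296e+05 / 4494.4 ≈ 207.58
Gain = 20 log₁₀(207.58) ≈ 46.34 dB
∠G = 23.12° − 69.15° = -46.03°

46.3 dB, -46.0°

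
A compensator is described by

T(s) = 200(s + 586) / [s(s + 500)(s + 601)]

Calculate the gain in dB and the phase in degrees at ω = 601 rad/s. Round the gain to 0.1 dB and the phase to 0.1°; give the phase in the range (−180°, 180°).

-67.5 dB, -139.5°

At s = jω = j601:
zero (s+586): 586 + j601 → |·| = √(586²+601²) = √704597 ≈ 839.4, ∠ = arctan(601/586) ≈ 45.72°
pole (s+500): 500 + j601 → |·| = √(500²+601²) = √611201 ≈ 781.79, ∠ = arctan(601/500) ≈ 50.24°
pole (s+601): 601 + j601 → |·| = √(601²+601²) = √722402 ≈ 849.94, ∠ = arctan(601/601) ≈ 45.00°
pole at origin: |s| = 601, ∠ = 90.00° (in denominator)
|T| = 200 · 839.4 / 3.9935e+08 ≈ 0.00042038
Gain = 20 log₁₀(0.00042038) ≈ -67.53 dB
∠T = 45.72° − 185.24° = -139.52°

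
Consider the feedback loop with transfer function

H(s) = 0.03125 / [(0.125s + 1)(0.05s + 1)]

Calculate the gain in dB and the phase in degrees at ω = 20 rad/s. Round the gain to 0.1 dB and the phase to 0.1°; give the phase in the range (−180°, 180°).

-41.7 dB, -113.2°

At ω = 20 rad/s:
pole (1 + j20·0.125) = 1 + j2.5 → |·| ≈ 2.6926, ∠ ≈ 68.20°
pole (1 + j20·0.05) = 1 + j1 → |·| ≈ 1.4142, ∠ ≈ 45.00°
|H| = 0.03125 · 1 / (2.6926 · 1.4142) ≈ 0.0082067
Gain = 20 log₁₀(0.0082067) ≈ -41.72 dB
∠H = (0°) − (68.20° + 45.00°) = -113.20°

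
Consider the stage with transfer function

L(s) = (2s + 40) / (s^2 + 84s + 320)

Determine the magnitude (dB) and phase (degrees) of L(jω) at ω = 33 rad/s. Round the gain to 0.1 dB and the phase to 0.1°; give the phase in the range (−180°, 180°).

Substitute s = j33:
Numerator: 2(j33) + 40 = 40 + j66
Denominator: (j33)^2 + 84(j33) + 320 = -769 + j2772
|N| = √(40² + 66²) ≈ 77.175, ∠N ≈ 58.78°
|D| = √(769² + 2772²) ≈ 2876.7, ∠D ≈ 105.50°
|L| = 77.175 / 2876.7 ≈ 0.026828
Gain = 20 log₁₀(0.026828) ≈ -31.43 dB
∠L = 58.78° − 105.50° = -46.72°

-31.4 dB, -46.7°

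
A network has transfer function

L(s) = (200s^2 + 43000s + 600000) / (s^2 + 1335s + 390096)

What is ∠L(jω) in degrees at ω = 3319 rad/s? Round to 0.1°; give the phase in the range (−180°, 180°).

Substitute s = j3319:
Numerator: 200(j3319)^2 + 43000(j3319) + 600000 = -2202552200 + j142717000
Denominator: (j3319)^2 + 1335(j3319) + 390096 = -10625665 + j4430865
|N| = √(2202552200² + 142717000²) ≈ 2.2072e+09, ∠N ≈ 176.29°
|D| = √(10625665² + 4430865²) ≈ 1.1512e+07, ∠D ≈ 157.36°
∠L = 176.29° − 157.36° = 18.93°

18.9°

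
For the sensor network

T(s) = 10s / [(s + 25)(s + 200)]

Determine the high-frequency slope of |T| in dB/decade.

-20 dB/decade

Each pole contributes −20 dB/decade at high frequency; each zero contributes +20 dB/decade.
Net: 1 zero(s) − 2 pole(s) → -20 dB/decade.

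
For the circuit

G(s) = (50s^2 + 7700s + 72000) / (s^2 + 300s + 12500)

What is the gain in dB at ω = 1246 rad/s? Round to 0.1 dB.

33.9 dB

Substitute s = j1246:
Numerator: 50(j1246)^2 + 7700(j1246) + 72000 = -77553800 + j9594200
Denominator: (j1246)^2 + 300(j1246) + 12500 = -1540016 + j373800
|N| = √(77553800² + 9594200²) ≈ 7.8145e+07, ∠N ≈ 172.95°
|D| = √(1540016² + 373800²) ≈ 1.5847e+06, ∠D ≈ 166.36°
|G| = 7.8145e+07 / 1.5847e+06 ≈ 49.312
Gain = 20 log₁₀(49.312) ≈ 33.86 dB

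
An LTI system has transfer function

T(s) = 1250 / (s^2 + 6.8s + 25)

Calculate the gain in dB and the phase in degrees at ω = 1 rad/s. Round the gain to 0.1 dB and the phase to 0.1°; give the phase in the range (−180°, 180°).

34.0 dB, -15.8°

At s = jω = j1:
quadratic: (j1)² + 6.8·j1 + 25 = 24 + j6.8 → |·| ≈ 24.945, ∠ ≈ 15.82°
|T| = 1250 / 24.945 ≈ 50.11
Gain = 20 log₁₀(50.11) ≈ 34.00 dB
∠T = 0.00° − 15.82° = -15.82°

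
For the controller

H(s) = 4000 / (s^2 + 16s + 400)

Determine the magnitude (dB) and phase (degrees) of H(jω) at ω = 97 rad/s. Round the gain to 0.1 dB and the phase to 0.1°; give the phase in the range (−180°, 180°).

At s = jω = j97:
quadratic: (j97)² + 16·j97 + 400 = -9009 + j1552 → |·| ≈ 9141.7, ∠ ≈ 170.23°
|H| = 4000 / 9141.7 ≈ 0.43756
Gain = 20 log₁₀(0.43756) ≈ -7.18 dB
∠H = 0.00° − 170.23° = -170.23°

-7.2 dB, -170.2°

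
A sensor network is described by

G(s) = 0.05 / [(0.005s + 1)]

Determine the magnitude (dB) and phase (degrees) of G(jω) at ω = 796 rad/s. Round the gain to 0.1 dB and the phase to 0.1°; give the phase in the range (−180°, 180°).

At ω = 796 rad/s:
pole (1 + j796·0.005) = 1 + j3.98 → |·| ≈ 4.1037, ∠ ≈ 75.90°
|G| = 0.05 · 1 / (4.1037) ≈ 0.012184
Gain = 20 log₁₀(0.012184) ≈ -38.28 dB
∠G = (0°) − (75.90°) = -75.90°

-38.3 dB, -75.9°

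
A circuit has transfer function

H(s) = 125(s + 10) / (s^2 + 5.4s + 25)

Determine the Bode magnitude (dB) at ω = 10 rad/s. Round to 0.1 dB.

At s = jω = j10:
zero (s+10): 10 + j10 → |·| = √(10²+10²) = √200 ≈ 14.142, ∠ = arctan(10/10) ≈ 45.00°
quadratic: (j10)² + 5.4·j10 + 25 = -75 + j54 → |·| ≈ 92.418, ∠ ≈ 144.25°
|H| = 125 · 14.142 / 92.418 ≈ 19.128
Gain = 20 log₁₀(19.128) ≈ 25.63 dB

25.6 dB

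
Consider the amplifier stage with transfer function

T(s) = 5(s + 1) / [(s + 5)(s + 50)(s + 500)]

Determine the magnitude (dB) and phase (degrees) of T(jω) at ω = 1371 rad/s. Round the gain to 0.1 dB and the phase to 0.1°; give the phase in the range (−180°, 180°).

-112.1 dB, -157.7°

At s = jω = j1371:
zero (s+1): 1 + j1371 → |·| = √(1²+1371²) = √1879642 ≈ 1371, ∠ = arctan(1371/1) ≈ 89.96°
pole (s+5): 5 + j1371 → |·| = √(5²+1371²) = √1879666 ≈ 1371, ∠ = arctan(1371/5) ≈ 89.79°
pole (s+50): 50 + j1371 → |·| = √(50²+1371²) = √1882141 ≈ 1371.9, ∠ = arctan(1371/50) ≈ 87.91°
pole (s+500): 500 + j1371 → |·| = √(500²+1371²) = √2129641 ≈ 1459.3, ∠ = arctan(1371/500) ≈ 69.96°
|T| = 5 · 1371 / 2.7448e+09 ≈ 2.4974e-06
Gain = 20 log₁₀(2.4974e-06) ≈ -112.05 dB
∠T = 89.96° − 247.66° = -157.70°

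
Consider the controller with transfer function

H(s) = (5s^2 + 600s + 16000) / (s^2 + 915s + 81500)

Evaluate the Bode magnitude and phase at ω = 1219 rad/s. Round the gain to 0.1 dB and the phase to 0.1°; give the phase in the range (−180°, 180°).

Substitute s = j1219:
Numerator: 5(j1219)^2 + 600(j1219) + 16000 = -7413805 + j731400
Denominator: (j1219)^2 + 915(j1219) + 81500 = -1404461 + j1115385
|N| = √(7413805² + 731400²) ≈ 7.4498e+06, ∠N ≈ 174.37°
|D| = √(1404461² + 1115385²) ≈ 1.7935e+06, ∠D ≈ 141.54°
|H| = 7.4498e+06 / 1.7935e+06 ≈ 4.1538
Gain = 20 log₁₀(4.1538) ≈ 12.37 dB
∠H = 174.37° − 141.54° = 32.83°

12.4 dB, 32.8°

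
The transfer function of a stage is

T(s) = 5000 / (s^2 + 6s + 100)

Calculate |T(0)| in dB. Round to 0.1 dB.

T(0) = 5000 / 100 = 50
20 log₁₀(50) ≈ 33.98 dB

34.0 dB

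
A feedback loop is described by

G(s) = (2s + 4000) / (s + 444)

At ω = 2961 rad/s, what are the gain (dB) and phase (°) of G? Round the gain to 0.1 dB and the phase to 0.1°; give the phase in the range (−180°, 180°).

Substitute s = j2961:
Numerator: 2(j2961) + 4000 = 4000 + j5922
Denominator: (j2961) + 444 = 444 + j2961
|N| = √(4000² + 5922²) ≈ 7146.3, ∠N ≈ 55.96°
|D| = √(444² + 2961²) ≈ 2994.1, ∠D ≈ 81.47°
|G| = 7146.3 / 2994.1 ≈ 2.3868
Gain = 20 log₁₀(2.3868) ≈ 7.56 dB
∠G = 55.96° − 81.47° = -25.51°

7.6 dB, -25.5°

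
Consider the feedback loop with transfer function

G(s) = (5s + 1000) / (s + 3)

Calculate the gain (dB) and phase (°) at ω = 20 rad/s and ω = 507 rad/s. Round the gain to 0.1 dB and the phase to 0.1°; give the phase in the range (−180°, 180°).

Substitute s = j20:
Numerator: 5(j20) + 1000 = 1000 + j100
Denominator: (j20) + 3 = 3 + j20
|N| = √(1000² + 100²) ≈ 1005, ∠N ≈ 5.71°
|D| = √(3² + 20²) ≈ 20.224, ∠D ≈ 81.47°
|G| = 1005 / 20.224 ≈ 49.693
Gain = 20 log₁₀(49.693) ≈ 33.93 dB
∠G = 5.71° − 81.47° = -75.76°

Substitute s = j507:
Numerator: 5(j507) + 1000 = 1000 + j2535
Denominator: (j507) + 3 = 3 + j507
|N| = √(1000² + 2535²) ≈ 2725.1, ∠N ≈ 68.47°
|D| = √(3² + 507²) ≈ 507.01, ∠D ≈ 89.66°
|G| = 2725.1 / 507.01 ≈ 5.3748
Gain = 20 log₁₀(5.3748) ≈ 14.61 dB
∠G = 68.47° − 89.66° = -21.19°

ω = 20: 33.9 dB, -75.8°; ω = 507: 14.6 dB, -21.2°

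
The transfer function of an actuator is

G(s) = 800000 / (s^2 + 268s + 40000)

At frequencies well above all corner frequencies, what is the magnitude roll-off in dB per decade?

Each pole contributes −20 dB/decade at high frequency; each zero contributes +20 dB/decade.
Net: 0 zero(s) − 2 pole(s) → -40 dB/decade.

-40 dB/decade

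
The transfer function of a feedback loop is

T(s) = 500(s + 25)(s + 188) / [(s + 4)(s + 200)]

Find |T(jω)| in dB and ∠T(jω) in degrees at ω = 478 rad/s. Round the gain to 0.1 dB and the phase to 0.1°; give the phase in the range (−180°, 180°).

53.9 dB, -1.3°

At s = jω = j478:
zero (s+25): 25 + j478 → |·| = √(25²+478²) = √229109 ≈ 478.65, ∠ = arctan(478/25) ≈ 87.01°
zero (s+188): 188 + j478 → |·| = √(188²+478²) = √263828 ≈ 513.64, ∠ = arctan(478/188) ≈ 68.53°
pole (s+4): 4 + j478 → |·| = √(4²+478²) = √228500 ≈ 478.02, ∠ = arctan(478/4) ≈ 89.52°
pole (s+200): 200 + j478 → |·| = √(200²+478²) = √268484 ≈ 518.15, ∠ = arctan(478/200) ≈ 67.30°
|T| = 500 · 2.4585e+05 / 2.4769e+05 ≈ 496.29
Gain = 20 log₁₀(496.29) ≈ 53.91 dB
∠T = 155.54° − 156.82° = -1.28°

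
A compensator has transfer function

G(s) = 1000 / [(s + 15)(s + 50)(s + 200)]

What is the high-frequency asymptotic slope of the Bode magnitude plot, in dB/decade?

Each pole contributes −20 dB/decade at high frequency; each zero contributes +20 dB/decade.
Net: 0 zero(s) − 3 pole(s) → -60 dB/decade.

-60 dB/decade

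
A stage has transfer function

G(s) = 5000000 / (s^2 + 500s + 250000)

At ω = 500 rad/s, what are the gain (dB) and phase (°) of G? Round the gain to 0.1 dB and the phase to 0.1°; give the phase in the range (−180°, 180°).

26.0 dB, -90.0°

At s = jω = j500:
quadratic: (j500)² + 500·j500 + 250000 = 0 + j250000 → |·| ≈ 2.5e+05, ∠ ≈ 90.00°
|G| = 5000000 / 2.5e+05 ≈ 20
Gain = 20 log₁₀(20) ≈ 26.02 dB
∠G = 0.00° − 90.00° = -90.00°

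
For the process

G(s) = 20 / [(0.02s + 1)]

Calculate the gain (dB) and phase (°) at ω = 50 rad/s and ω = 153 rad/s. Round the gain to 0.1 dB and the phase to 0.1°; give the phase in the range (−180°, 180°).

ω = 50: 23.0 dB, -45.0°; ω = 153: 15.9 dB, -71.9°

At ω = 50 rad/s:
pole (1 + j50·0.02) = 1 + j1 → |·| ≈ 1.4142, ∠ ≈ 45.00°
|G| = 20 · 1 / (1.4142) ≈ 14.142
Gain = 20 log₁₀(14.142) ≈ 23.01 dB
∠G = (0°) − (45.00°) = -45.00°

At ω = 153 rad/s:
pole (1 + j153·0.02) = 1 + j3.06 → |·| ≈ 3.2193, ∠ ≈ 71.90°
|G| = 20 · 1 / (3.2193) ≈ 6.2125
Gain = 20 log₁₀(6.2125) ≈ 15.87 dB
∠G = (0°) − (71.90°) = -71.90°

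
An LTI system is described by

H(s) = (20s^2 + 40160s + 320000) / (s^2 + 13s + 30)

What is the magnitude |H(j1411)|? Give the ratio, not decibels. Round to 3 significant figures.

34.7

Substitute s = j1411:
Numerator: 20(j1411)^2 + 40160(j1411) + 320000 = -39498420 + j56665760
Denominator: (j1411)^2 + 13(j1411) + 30 = -1990891 + j18343
|N| = √(39498420² + 56665760²) ≈ 6.9073e+07, ∠N ≈ 124.88°
|D| = √(1990891² + 18343²) ≈ 1.991e+06, ∠D ≈ 179.47°
|H| = 6.9073e+07 / 1.991e+06 ≈ 34.693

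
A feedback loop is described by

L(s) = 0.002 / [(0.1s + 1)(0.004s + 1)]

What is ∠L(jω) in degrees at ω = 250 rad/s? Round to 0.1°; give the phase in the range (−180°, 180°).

-132.7°

At ω = 250 rad/s:
pole (1 + j250·0.1) = 1 + j25 → |·| ≈ 25.02, ∠ ≈ 87.71°
pole (1 + j250·0.004) = 1 + j1 → |·| ≈ 1.4142, ∠ ≈ 45.00°
∠L = (0°) − (87.71° + 45.00°) = -132.71°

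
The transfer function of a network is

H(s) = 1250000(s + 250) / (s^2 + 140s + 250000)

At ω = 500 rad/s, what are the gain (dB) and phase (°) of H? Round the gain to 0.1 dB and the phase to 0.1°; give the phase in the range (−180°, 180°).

At s = jω = j500:
zero (s+250): 250 + j500 → |·| = √(250²+500²) = √312500 ≈ 559.02, ∠ = arctan(500/250) ≈ 63.43°
quadratic: (j500)² + 140·j500 + 250000 = 0 + j70000 → |·| ≈ 70000, ∠ ≈ 90.00°
|H| = 1250000 · 559.02 / 70000 ≈ 9982.5
Gain = 20 log₁₀(9982.5) ≈ 79.98 dB
∠H = 63.43° − 90.00° = -26.57°

80.0 dB, -26.6°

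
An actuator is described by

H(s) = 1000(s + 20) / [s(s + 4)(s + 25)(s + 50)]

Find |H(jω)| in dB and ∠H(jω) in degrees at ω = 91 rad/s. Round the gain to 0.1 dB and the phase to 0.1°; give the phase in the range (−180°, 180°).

At s = jω = j91:
zero (s+20): 20 + j91 → |·| = √(20²+91²) = √8681 ≈ 93.172, ∠ = arctan(91/20) ≈ 77.60°
pole (s+4): 4 + j91 → |·| = √(4²+91²) = √8297 ≈ 91.088, ∠ = arctan(91/4) ≈ 87.48°
pole (s+25): 25 + j91 → |·| = √(25²+91²) = √8906 ≈ 94.372, ∠ = arctan(91/25) ≈ 74.64°
pole (s+50): 50 + j91 → |·| = √(50²+91²) = √10781 ≈ 103.83, ∠ = arctan(91/50) ≈ 61.21°
pole at origin: |s| = 91, ∠ = 90.00° (in denominator)
|H| = 1000 · 93.172 / 8.1221e+07 ≈ 0.0011471
Gain = 20 log₁₀(0.0011471) ≈ -58.81 dB
∠H = 77.60° − 313.33° = -235.73° ≡ 124.27° (principal value)

-58.8 dB, 124.3°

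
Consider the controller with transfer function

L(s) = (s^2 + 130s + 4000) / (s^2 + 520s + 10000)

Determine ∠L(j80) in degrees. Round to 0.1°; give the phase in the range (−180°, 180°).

Substitute s = j80:
Numerator: (j80)^2 + 130(j80) + 4000 = -2400 + j10400
Denominator: (j80)^2 + 520(j80) + 10000 = 3600 + j41600
|N| = √(2400² + 10400²) ≈ 10673, ∠N ≈ 102.99°
|D| = √(3600² + 41600²) ≈ 41755, ∠D ≈ 85.05°
∠L = 102.99° − 85.05° = 17.94°

17.9°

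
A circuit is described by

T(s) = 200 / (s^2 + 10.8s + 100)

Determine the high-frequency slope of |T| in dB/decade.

Each pole contributes −20 dB/decade at high frequency; each zero contributes +20 dB/decade.
Net: 0 zero(s) − 2 pole(s) → -40 dB/decade.

-40 dB/decade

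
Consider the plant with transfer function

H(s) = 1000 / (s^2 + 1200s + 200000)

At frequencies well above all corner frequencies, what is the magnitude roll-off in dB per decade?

-40 dB/decade

Each pole contributes −20 dB/decade at high frequency; each zero contributes +20 dB/decade.
Net: 0 zero(s) − 2 pole(s) → -40 dB/decade.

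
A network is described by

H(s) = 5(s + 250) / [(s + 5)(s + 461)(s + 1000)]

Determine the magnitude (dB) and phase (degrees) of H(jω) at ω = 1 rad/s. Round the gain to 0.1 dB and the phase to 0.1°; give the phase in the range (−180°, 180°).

-65.5 dB, -11.3°

At s = jω = j1:
zero (s+250): 250 + j1 → |·| = √(250²+1²) = √62501 ≈ 250, ∠ = arctan(1/250) ≈ 0.23°
pole (s+5): 5 + j1 → |·| = √(5²+1²) = √26 ≈ 5.099, ∠ = arctan(1/5) ≈ 11.31°
pole (s+461): 461 + j1 → |·| = √(461²+1²) = √212522 ≈ 461, ∠ = arctan(1/461) ≈ 0.12°
pole (s+1000): 1000 + j1 → |·| = √(1000²+1²) = √1000001 ≈ 1000, ∠ = arctan(1/1000) ≈ 0.06°
|H| = 5 · 250 / 2.3506e+06 ≈ 0.00053178
Gain = 20 log₁₀(0.00053178) ≈ -65.49 dB
∠H = 0.23° − 11.49° = -11.26°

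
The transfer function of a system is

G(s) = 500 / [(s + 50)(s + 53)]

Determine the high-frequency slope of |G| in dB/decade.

Each pole contributes −20 dB/decade at high frequency; each zero contributes +20 dB/decade.
Net: 0 zero(s) − 2 pole(s) → -40 dB/decade.

-40 dB/decade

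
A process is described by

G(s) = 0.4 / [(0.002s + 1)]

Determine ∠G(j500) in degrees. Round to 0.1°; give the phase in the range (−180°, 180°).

At ω = 500 rad/s:
pole (1 + j500·0.002) = 1 + j1 → |·| ≈ 1.4142, ∠ ≈ 45.00°
∠G = (0°) − (45.00°) = -45.00°

-45.0°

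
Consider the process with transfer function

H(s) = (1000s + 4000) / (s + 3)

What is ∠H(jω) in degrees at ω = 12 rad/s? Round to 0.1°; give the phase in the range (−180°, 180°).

-4.4°

Substitute s = j12:
Numerator: 1000(j12) + 4000 = 4000 + j12000
Denominator: (j12) + 3 = 3 + j12
|N| = √(4000² + 12000²) ≈ 12649, ∠N ≈ 71.57°
|D| = √(3² + 12²) ≈ 12.369, ∠D ≈ 75.96°
∠H = 71.57° − 75.96° = -4.39°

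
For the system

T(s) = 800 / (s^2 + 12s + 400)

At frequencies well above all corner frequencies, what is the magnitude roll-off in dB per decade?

-40 dB/decade

Each pole contributes −20 dB/decade at high frequency; each zero contributes +20 dB/decade.
Net: 0 zero(s) − 2 pole(s) → -40 dB/decade.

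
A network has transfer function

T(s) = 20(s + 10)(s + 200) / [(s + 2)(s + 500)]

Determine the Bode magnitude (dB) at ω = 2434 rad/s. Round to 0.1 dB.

At s = jω = j2434:
zero (s+10): 10 + j2434 → |·| = √(10²+2434²) = √5924456 ≈ 2434, ∠ = arctan(2434/10) ≈ 89.76°
zero (s+200): 200 + j2434 → |·| = √(200²+2434²) = √5964356 ≈ 2442.2, ∠ = arctan(2434/200) ≈ 85.30°
pole (s+2): 2 + j2434 → |·| = √(2²+2434²) = √5924360 ≈ 2434, ∠ = arctan(2434/2) ≈ 89.95°
pole (s+500): 500 + j2434 → |·| = √(500²+2434²) = √6174356 ≈ 2484.8, ∠ = arctan(2434/500) ≈ 78.39°
|T| = 20 · 5.9443e+06 / 6.048e+06 ≈ 19.657
Gain = 20 log₁₀(19.657) ≈ 25.87 dB

25.9 dB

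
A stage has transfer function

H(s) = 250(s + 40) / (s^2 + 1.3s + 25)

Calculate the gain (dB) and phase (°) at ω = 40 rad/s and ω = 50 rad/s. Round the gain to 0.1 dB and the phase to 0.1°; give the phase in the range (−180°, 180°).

ω = 40: 19.1 dB, -133.1°; ω = 50: 16.2 dB, -127.2°

At s = jω = j40:
zero (s+40): 40 + j40 → |·| = √(40²+40²) = √3200 ≈ 56.569, ∠ = arctan(40/40) ≈ 45.00°
quadratic: (j40)² + 1.3·j40 + 25 = -1575 + j52 → |·| ≈ 1575.9, ∠ ≈ 178.11°
|H| = 250 · 56.569 / 1575.9 ≈ 8.9741
Gain = 20 log₁₀(8.9741) ≈ 19.06 dB
∠H = 45.00° − 178.11° = -133.11°

At s = jω = j50:
zero (s+40): 40 + j50 → |·| = √(40²+50²) = √4100 ≈ 64.031, ∠ = arctan(50/40) ≈ 51.34°
quadratic: (j50)² + 1.3·j50 + 25 = -2475 + j65 → |·| ≈ 2475.9, ∠ ≈ 178.50°
|H| = 250 · 64.031 / 2475.9 ≈ 6.4654
Gain = 20 log₁₀(6.4654) ≈ 16.21 dB
∠H = 51.34° − 178.50° = -127.16°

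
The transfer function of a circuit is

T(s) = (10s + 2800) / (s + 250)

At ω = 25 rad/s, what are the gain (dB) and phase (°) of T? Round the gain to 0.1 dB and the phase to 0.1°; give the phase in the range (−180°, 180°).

21.0 dB, -0.6°

Substitute s = j25:
Numerator: 10(j25) + 2800 = 2800 + j250
Denominator: (j25) + 250 = 250 + j25
|N| = √(2800² + 250²) ≈ 2811.1, ∠N ≈ 5.10°
|D| = √(250² + 25²) ≈ 251.25, ∠D ≈ 5.71°
|T| = 2811.1 / 251.25 ≈ 11.188
Gain = 20 log₁₀(11.188) ≈ 20.98 dB
∠T = 5.10° − 5.71° = -0.61°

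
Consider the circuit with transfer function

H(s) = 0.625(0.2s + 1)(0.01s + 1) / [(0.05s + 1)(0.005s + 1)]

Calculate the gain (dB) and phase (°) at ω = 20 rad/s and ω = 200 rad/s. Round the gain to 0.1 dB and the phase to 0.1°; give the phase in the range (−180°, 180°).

ω = 20: 5.3 dB, 36.6°; ω = 200: 11.9 dB, 22.7°

At ω = 20 rad/s:
zero (1 + j20·0.2) = 1 + j4 → |·| ≈ 4.1231, ∠ ≈ 75.96°
zero (1 + j20·0.01) = 1 + j0.2 → |·| ≈ 1.0198, ∠ ≈ 11.31°
pole (1 + j20·0.05) = 1 + j1 → |·| ≈ 1.4142, ∠ ≈ 45.00°
pole (1 + j20·0.005) = 1 + j0.1 → |·| ≈ 1.005, ∠ ≈ 5.71°
|H| = 0.625 · 4.1231 · 1.0198 / (1.4142 · 1.005) ≈ 1.849
Gain = 20 log₁₀(1.849) ≈ 5.34 dB
∠H = (75.96° + 11.31°) − (45.00° + 5.71°) = 36.56°

At ω = 200 rad/s:
zero (1 + j200·0.2) = 1 + j40 → |·| ≈ 40.012, ∠ ≈ 88.57°
zero (1 + j200·0.01) = 1 + j2 → |·| ≈ 2.2361, ∠ ≈ 63.43°
pole (1 + j200·0.05) = 1 + j10 → |·| ≈ 10.05, ∠ ≈ 84.29°
pole (1 + j200·0.005) = 1 + j1 → |·| ≈ 1.4142, ∠ ≈ 45.00°
|H| = 0.625 · 40.012 · 2.2361 / (10.05 · 1.4142) ≈ 3.9345
Gain = 20 log₁₀(3.9345) ≈ 11.90 dB
∠H = (88.57° + 63.43°) − (84.29° + 45.00°) = 22.71°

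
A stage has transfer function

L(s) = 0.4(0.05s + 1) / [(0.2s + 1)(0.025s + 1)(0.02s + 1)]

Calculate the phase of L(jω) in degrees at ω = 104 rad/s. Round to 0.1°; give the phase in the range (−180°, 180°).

-141.4°

At ω = 104 rad/s:
zero (1 + j104·0.05) = 1 + j5.2 → |·| ≈ 5.2953, ∠ ≈ 79.11°
pole (1 + j104·0.2) = 1 + j20.8 → |·| ≈ 20.824, ∠ ≈ 87.25°
pole (1 + j104·0.025) = 1 + j2.6 → |·| ≈ 2.7857, ∠ ≈ 68.96°
pole (1 + j104·0.02) = 1 + j2.08 → |·| ≈ 2.3079, ∠ ≈ 64.32°
∠L = (79.11°) − (87.25° + 68.96° + 64.32°) = -141.42°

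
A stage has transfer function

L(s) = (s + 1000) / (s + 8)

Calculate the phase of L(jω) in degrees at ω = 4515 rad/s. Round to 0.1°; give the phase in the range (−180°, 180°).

-12.4°

At s = jω = j4515:
zero (s+1000): 1000 + j4515 → |·| = √(1000²+4515²) = √21385225 ≈ 4624.4, ∠ = arctan(4515/1000) ≈ 77.51°
pole (s+8): 8 + j4515 → |·| = √(8²+4515²) = √20385289 ≈ 4515, ∠ = arctan(4515/8) ≈ 89.90°
∠L = 77.51° − 89.90° = -12.39°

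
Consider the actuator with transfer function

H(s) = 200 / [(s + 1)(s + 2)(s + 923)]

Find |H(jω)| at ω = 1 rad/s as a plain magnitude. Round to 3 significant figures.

At s = jω = j1:
pole (s+1): 1 + j1 → |·| = √(1²+1²) = √2 ≈ 1.4142, ∠ = arctan(1/1) ≈ 45.00°
pole (s+2): 2 + j1 → |·| = √(2²+1²) = √5 ≈ 2.2361, ∠ = arctan(1/2) ≈ 26.57°
pole (s+923): 923 + j1 → |·| = √(923²+1²) = √851930 ≈ 923, ∠ = arctan(1/923) ≈ 0.06°
|H| = 200 / 2918.8 ≈ 0.068521

0.0685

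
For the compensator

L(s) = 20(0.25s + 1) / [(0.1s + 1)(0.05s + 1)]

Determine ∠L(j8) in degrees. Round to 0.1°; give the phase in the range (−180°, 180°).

3.0°

At ω = 8 rad/s:
zero (1 + j8·0.25) = 1 + j2 → |·| ≈ 2.2361, ∠ ≈ 63.43°
pole (1 + j8·0.1) = 1 + j0.8 → |·| ≈ 1.2806, ∠ ≈ 38.66°
pole (1 + j8·0.05) = 1 + j0.4 → |·| ≈ 1.077, ∠ ≈ 21.80°
∠L = (63.43°) − (38.66° + 21.80°) = 2.97°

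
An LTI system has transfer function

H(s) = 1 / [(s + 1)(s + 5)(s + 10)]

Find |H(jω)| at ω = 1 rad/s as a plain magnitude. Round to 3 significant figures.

0.0138

At s = jω = j1:
pole (s+1): 1 + j1 → |·| = √(1²+1²) = √2 ≈ 1.4142, ∠ = arctan(1/1) ≈ 45.00°
pole (s+5): 5 + j1 → |·| = √(5²+1²) = √26 ≈ 5.099, ∠ = arctan(1/5) ≈ 11.31°
pole (s+10): 10 + j1 → |·| = √(10²+1²) = √101 ≈ 10.05, ∠ = arctan(1/10) ≈ 5.71°
|H| = 1 / 72.471 ≈ 0.013799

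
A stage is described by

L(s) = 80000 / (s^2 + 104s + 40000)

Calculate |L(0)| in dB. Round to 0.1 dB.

L(0) = 80000 / 40000 = 2
20 log₁₀(2) ≈ 6.02 dB

6.0 dB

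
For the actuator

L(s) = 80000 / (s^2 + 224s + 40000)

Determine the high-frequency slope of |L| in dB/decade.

-40 dB/decade

Each pole contributes −20 dB/decade at high frequency; each zero contributes +20 dB/decade.
Net: 0 zero(s) − 2 pole(s) → -40 dB/decade.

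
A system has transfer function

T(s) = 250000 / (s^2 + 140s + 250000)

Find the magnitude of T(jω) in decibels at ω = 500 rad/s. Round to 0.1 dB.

At s = jω = j500:
quadratic: (j500)² + 140·j500 + 250000 = 0 + j70000 → |·| ≈ 70000, ∠ ≈ 90.00°
|T| = 250000 / 70000 ≈ 3.5714
Gain = 20 log₁₀(3.5714) ≈ 11.06 dB

11.1 dB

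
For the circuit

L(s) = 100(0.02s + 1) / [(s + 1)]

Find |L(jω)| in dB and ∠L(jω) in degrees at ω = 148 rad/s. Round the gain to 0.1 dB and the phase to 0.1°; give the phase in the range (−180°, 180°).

6.5 dB, -18.3°

At ω = 148 rad/s:
zero (1 + j148·0.02) = 1 + j2.96 → |·| ≈ 3.1244, ∠ ≈ 71.33°
pole (1 + j148·1) = 1 + j148 → |·| ≈ 148, ∠ ≈ 89.61°
|L| = 100 · 3.1244 / (148) ≈ 2.1111
Gain = 20 log₁₀(2.1111) ≈ 6.49 dB
∠L = (71.33°) − (89.61°) = -18.28°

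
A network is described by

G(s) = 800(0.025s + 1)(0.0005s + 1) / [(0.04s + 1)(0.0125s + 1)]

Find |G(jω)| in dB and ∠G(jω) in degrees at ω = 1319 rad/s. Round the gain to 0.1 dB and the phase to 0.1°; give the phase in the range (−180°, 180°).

At ω = 1319 rad/s:
zero (1 + j1319·0.025) = 1 + j32.975 → |·| ≈ 32.99, ∠ ≈ 88.26°
zero (1 + j1319·0.0005) = 1 + j0.6595 → |·| ≈ 1.1979, ∠ ≈ 33.40°
pole (1 + j1319·0.04) = 1 + j52.76 → |·| ≈ 52.769, ∠ ≈ 88.91°
pole (1 + j1319·0.0125) = 1 + j16.4875 → |·| ≈ 16.518, ∠ ≈ 86.53°
|G| = 800 · 32.99 · 1.1979 / (52.769 · 16.518) ≈ 36.271
Gain = 20 log₁₀(36.271) ≈ 31.19 dB
∠G = (88.26° + 33.40°) − (88.91° + 86.53°) = -53.78°

31.2 dB, -53.8°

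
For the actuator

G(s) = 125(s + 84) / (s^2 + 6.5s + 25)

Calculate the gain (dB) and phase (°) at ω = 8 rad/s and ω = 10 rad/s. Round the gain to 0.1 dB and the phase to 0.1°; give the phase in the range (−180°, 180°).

At s = jω = j8:
zero (s+84): 84 + j8 → |·| = √(84²+8²) = √7120 ≈ 84.38, ∠ = arctan(8/84) ≈ 5.44°
quadratic: (j8)² + 6.5·j8 + 25 = -39 + j52 → |·| ≈ 65, ∠ ≈ 126.87°
|G| = 125 · 84.38 / 65 ≈ 162.27
Gain = 20 log₁₀(162.27) ≈ 44.20 dB
∠G = 5.44° − 126.87° = -121.43°

At s = jω = j10:
zero (s+84): 84 + j10 → |·| = √(84²+10²) = √7156 ≈ 84.593, ∠ = arctan(10/84) ≈ 6.79°
quadratic: (j10)² + 6.5·j10 + 25 = -75 + j65 → |·| ≈ 99.247, ∠ ≈ 139.09°
|G| = 125 · 84.593 / 99.247 ≈ 106.54
Gain = 20 log₁₀(106.54) ≈ 40.55 dB
∠G = 6.79° − 139.09° = -132.30°

ω = 8: 44.2 dB, -121.4°; ω = 10: 40.6 dB, -132.3°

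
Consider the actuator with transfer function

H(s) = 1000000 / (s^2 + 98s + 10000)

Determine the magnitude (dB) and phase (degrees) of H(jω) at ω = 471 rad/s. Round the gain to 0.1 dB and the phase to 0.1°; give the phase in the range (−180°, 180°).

13.3 dB, -167.7°

At s = jω = j471:
quadratic: (j471)² + 98·j471 + 10000 = -211841 + j46158 → |·| ≈ 2.1681e+05, ∠ ≈ 167.71°
|H| = 1000000 / 2.1681e+05 ≈ 4.6123
Gain = 20 log₁₀(4.6123) ≈ 13.28 dB
∠H = 0.00° − 167.71° = -167.71°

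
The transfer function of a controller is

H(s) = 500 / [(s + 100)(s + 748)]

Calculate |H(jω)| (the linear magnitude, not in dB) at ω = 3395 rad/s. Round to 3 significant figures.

At s = jω = j3395:
pole (s+100): 100 + j3395 → |·| = √(100²+3395²) = √11536025 ≈ 3396.5, ∠ = arctan(3395/100) ≈ 88.31°
pole (s+748): 748 + j3395 → |·| = √(748²+3395²) = √12085529 ≈ 3476.4, ∠ = arctan(3395/748) ≈ 77.57°
|H| = 500 / 1.1808e+07 ≈ 4.2344e-05

4.23e-05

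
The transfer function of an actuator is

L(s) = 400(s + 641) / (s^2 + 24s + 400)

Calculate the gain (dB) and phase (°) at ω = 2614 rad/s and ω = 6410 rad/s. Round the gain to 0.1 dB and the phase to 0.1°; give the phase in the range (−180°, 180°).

At s = jω = j2614:
zero (s+641): 641 + j2614 → |·| = √(641²+2614²) = √7243877 ≈ 2691.4, ∠ = arctan(2614/641) ≈ 76.22°
quadratic: (j2614)² + 24·j2614 + 400 = -6832596 + j62736 → |·| ≈ 6.8329e+06, ∠ ≈ 179.47°
|L| = 400 · 2691.4 / 6.8329e+06 ≈ 0.15756
Gain = 20 log₁₀(0.15756) ≈ -16.05 dB
∠L = 76.22° − 179.47° = -103.25°

At s = jω = j6410:
zero (s+641): 641 + j6410 → |·| = √(641²+6410²) = √41498981 ≈ 6442, ∠ = arctan(6410/641) ≈ 84.29°
quadratic: (j6410)² + 24·j6410 + 400 = -41087700 + j153840 → |·| ≈ 4.1088e+07, ∠ ≈ 179.79°
|L| = 400 · 6442 / 4.1088e+07 ≈ 0.062714
Gain = 20 log₁₀(0.062714) ≈ -24.05 dB
∠L = 84.29° − 179.79° = -95.50°

ω = 2614: -16.1 dB, -103.3°; ω = 6410: -24.1 dB, -95.5°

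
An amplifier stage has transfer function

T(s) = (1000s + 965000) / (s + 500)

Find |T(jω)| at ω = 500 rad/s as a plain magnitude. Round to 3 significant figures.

1.54e+03

Substitute s = j500:
Numerator: 1000(j500) + 965000 = 965000 + j500000
Denominator: (j500) + 500 = 500 + j500
|N| = √(965000² + 500000²) ≈ 1.0868e+06, ∠N ≈ 27.39°
|D| = √(500² + 500²) ≈ 707.11, ∠D ≈ 45.00°
|T| = 1.0868e+06 / 707.11 ≈ 1537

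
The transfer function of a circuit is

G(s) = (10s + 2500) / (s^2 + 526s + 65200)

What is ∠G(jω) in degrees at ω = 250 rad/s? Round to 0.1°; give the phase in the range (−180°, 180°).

-43.8°

Substitute s = j250:
Numerator: 10(j250) + 2500 = 2500 + j2500
Denominator: (j250)^2 + 526(j250) + 65200 = 2700 + j131500
|N| = √(2500² + 2500²) ≈ 3535.5, ∠N ≈ 45.00°
|D| = √(2700² + 131500²) ≈ 1.3153e+05, ∠D ≈ 88.82°
∠G = 45.00° − 88.82° = -43.82°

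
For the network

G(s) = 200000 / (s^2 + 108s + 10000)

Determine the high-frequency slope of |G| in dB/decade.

Each pole contributes −20 dB/decade at high frequency; each zero contributes +20 dB/decade.
Net: 0 zero(s) − 2 pole(s) → -40 dB/decade.

-40 dB/decade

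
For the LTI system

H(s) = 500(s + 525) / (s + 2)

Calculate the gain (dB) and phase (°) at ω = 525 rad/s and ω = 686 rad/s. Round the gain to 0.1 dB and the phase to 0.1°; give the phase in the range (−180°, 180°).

At s = jω = j525:
zero (s+525): 525 + j525 → |·| = √(525²+525²) = √551250 ≈ 742.46, ∠ = arctan(525/525) ≈ 45.00°
pole (s+2): 2 + j525 → |·| = √(2²+525²) = √275629 ≈ 525, ∠ = arctan(525/2) ≈ 89.78°
|H| = 500 · 742.46 / 525 ≈ 707.1
Gain = 20 log₁₀(707.1) ≈ 56.99 dB
∠H = 45.00° − 89.78° = -44.78°

At s = jω = j686:
zero (s+525): 525 + j686 → |·| = √(525²+686²) = √746221 ≈ 863.84, ∠ = arctan(686/525) ≈ 52.57°
pole (s+2): 2 + j686 → |·| = √(2²+686²) = √470600 ≈ 686, ∠ = arctan(686/2) ≈ 89.83°
|H| = 500 · 863.84 / 686 ≈ 629.62
Gain = 20 log₁₀(629.62) ≈ 55.98 dB
∠H = 52.57° − 89.83° = -37.26°

ω = 525: 57.0 dB, -44.8°; ω = 686: 56.0 dB, -37.3°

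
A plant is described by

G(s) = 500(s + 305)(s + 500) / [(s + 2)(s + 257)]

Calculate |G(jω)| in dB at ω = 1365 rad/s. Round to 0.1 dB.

At s = jω = j1365:
zero (s+305): 305 + j1365 → |·| = √(305²+1365²) = √1956250 ≈ 1398.7, ∠ = arctan(1365/305) ≈ 77.40°
zero (s+500): 500 + j1365 → |·| = √(500²+1365²) = √2113225 ≈ 1453.7, ∠ = arctan(1365/500) ≈ 69.88°
pole (s+2): 2 + j1365 → |·| = √(2²+1365²) = √1863229 ≈ 1365, ∠ = arctan(1365/2) ≈ 89.92°
pole (s+257): 257 + j1365 → |·| = √(257²+1365²) = √1929274 ≈ 1389, ∠ = arctan(1365/257) ≈ 79.34°
|G| = 500 · 2.0333e+06 / 1.896e+06 ≈ 536.21
Gain = 20 log₁₀(536.21) ≈ 54.59 dB

54.6 dB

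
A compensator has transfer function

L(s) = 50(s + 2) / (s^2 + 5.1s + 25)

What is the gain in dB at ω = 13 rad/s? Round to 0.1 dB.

At s = jω = j13:
zero (s+2): 2 + j13 → |·| = √(2²+13²) = √173 ≈ 13.153, ∠ = arctan(13/2) ≈ 81.25°
quadratic: (j13)² + 5.1·j13 + 25 = -144 + j66.3 → |·| ≈ 158.53, ∠ ≈ 155.28°
|L| = 50 · 13.153 / 158.53 ≈ 4.1484
Gain = 20 log₁₀(4.1484) ≈ 12.36 dB

12.4 dB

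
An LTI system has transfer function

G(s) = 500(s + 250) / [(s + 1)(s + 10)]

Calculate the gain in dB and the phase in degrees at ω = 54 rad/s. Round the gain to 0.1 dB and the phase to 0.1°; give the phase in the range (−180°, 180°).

At s = jω = j54:
zero (s+250): 250 + j54 → |·| = √(250²+54²) = √65416 ≈ 255.77, ∠ = arctan(54/250) ≈ 12.19°
pole (s+1): 1 + j54 → |·| = √(1²+54²) = √2917 ≈ 54.009, ∠ = arctan(54/1) ≈ 88.94°
pole (s+10): 10 + j54 → |·| = √(10²+54²) = √3016 ≈ 54.918, ∠ = arctan(54/10) ≈ 79.51°
|G| = 500 · 255.77 / 2966.1 ≈ 43.116
Gain = 20 log₁₀(43.116) ≈ 32.69 dB
∠G = 12.19° − 168.45° = -156.26°

32.7 dB, -156.3°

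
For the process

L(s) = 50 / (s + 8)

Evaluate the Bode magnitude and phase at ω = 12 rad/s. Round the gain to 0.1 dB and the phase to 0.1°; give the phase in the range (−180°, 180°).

Substitute s = j12:
Numerator: 50 = 50 + j0
Denominator: (j12) + 8 = 8 + j12
|N| = √(50² + 0²) ≈ 50, ∠N ≈ 0.00°
|D| = √(8² + 12²) ≈ 14.422, ∠D ≈ 56.31°
|L| = 50 / 14.422 ≈ 3.4669
Gain = 20 log₁₀(3.4669) ≈ 10.80 dB
∠L = 0.00° − 56.31° = -56.31°

10.8 dB, -56.3°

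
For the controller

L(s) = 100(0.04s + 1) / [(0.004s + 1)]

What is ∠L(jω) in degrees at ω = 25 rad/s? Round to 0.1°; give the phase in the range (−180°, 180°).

At ω = 25 rad/s:
zero (1 + j25·0.04) = 1 + j1 → |·| ≈ 1.4142, ∠ ≈ 45.00°
pole (1 + j25·0.004) = 1 + j0.1 → |·| ≈ 1.005, ∠ ≈ 5.71°
∠L = (45.00°) − (5.71°) = 39.29°

39.3°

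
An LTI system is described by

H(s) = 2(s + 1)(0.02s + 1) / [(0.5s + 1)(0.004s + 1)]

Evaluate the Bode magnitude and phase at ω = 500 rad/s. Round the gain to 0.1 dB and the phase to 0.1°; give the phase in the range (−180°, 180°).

At ω = 500 rad/s:
zero (1 + j500·1) = 1 + j500 → |·| ≈ 500, ∠ ≈ 89.89°
zero (1 + j500·0.02) = 1 + j10 → |·| ≈ 10.05, ∠ ≈ 84.29°
pole (1 + j500·0.5) = 1 + j250 → |·| ≈ 250, ∠ ≈ 89.77°
pole (1 + j500·0.004) = 1 + j2 → |·| ≈ 2.2361, ∠ ≈ 63.43°
|H| = 2 · 500 · 10.05 / (250 · 2.2361) ≈ 17.978
Gain = 20 log₁₀(17.978) ≈ 25.09 dB
∠H = (89.89° + 84.29°) − (89.77° + 63.43°) = 20.98°

25.1 dB, 21.0°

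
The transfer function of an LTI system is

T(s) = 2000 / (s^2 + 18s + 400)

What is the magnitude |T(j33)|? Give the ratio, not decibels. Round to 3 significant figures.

At s = jω = j33:
quadratic: (j33)² + 18·j33 + 400 = -689 + j594 → |·| ≈ 909.7, ∠ ≈ 139.23°
|T| = 2000 / 909.7 ≈ 2.1985

2.20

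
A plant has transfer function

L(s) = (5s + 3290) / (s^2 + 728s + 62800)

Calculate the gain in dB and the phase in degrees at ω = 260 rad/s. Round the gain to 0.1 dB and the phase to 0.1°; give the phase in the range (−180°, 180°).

-34.6 dB, -69.9°

Substitute s = j260:
Numerator: 5(j260) + 3290 = 3290 + j1300
Denominator: (j260)^2 + 728(j260) + 62800 = -4800 + j189280
|N| = √(3290² + 1300²) ≈ 3537.5, ∠N ≈ 21.56°
|D| = √(4800² + 189280²) ≈ 1.8934e+05, ∠D ≈ 91.45°
|L| = 3537.5 / 1.8934e+05 ≈ 0.018683
Gain = 20 log₁₀(0.018683) ≈ -34.57 dB
∠L = 21.56° − 91.45° = -69.89°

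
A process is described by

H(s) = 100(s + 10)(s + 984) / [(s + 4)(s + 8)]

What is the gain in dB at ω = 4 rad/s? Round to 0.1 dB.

86.4 dB

At s = jω = j4:
zero (s+10): 10 + j4 → |·| = √(10²+4²) = √116 ≈ 10.77, ∠ = arctan(4/10) ≈ 21.80°
zero (s+984): 984 + j4 → |·| = √(984²+4²) = √968272 ≈ 984.01, ∠ = arctan(4/984) ≈ 0.23°
pole (s+4): 4 + j4 → |·| = √(4²+4²) = √32 ≈ 5.6569, ∠ = arctan(4/4) ≈ 45.00°
pole (s+8): 8 + j4 → |·| = √(8²+4²) = √80 ≈ 8.9443, ∠ = arctan(4/8) ≈ 26.57°
|H| = 100 · 10598 / 50.597 ≈ 20946
Gain = 20 log₁₀(20946) ≈ 86.42 dB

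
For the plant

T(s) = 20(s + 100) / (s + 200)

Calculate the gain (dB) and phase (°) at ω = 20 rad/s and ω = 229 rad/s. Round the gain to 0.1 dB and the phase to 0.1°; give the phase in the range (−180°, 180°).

At s = jω = j20:
zero (s+100): 100 + j20 → |·| = √(100²+20²) = √10400 ≈ 101.98, ∠ = arctan(20/100) ≈ 11.31°
pole (s+200): 200 + j20 → |·| = √(200²+20²) = √40400 ≈ 201, ∠ = arctan(20/200) ≈ 5.71°
|T| = 20 · 101.98 / 201 ≈ 10.147
Gain = 20 log₁₀(10.147) ≈ 20.13 dB
∠T = 11.31° − 5.71° = 5.60°

At s = jω = j229:
zero (s+100): 100 + j229 → |·| = √(100²+229²) = √62441 ≈ 249.88, ∠ = arctan(229/100) ≈ 66.41°
pole (s+200): 200 + j229 → |·| = √(200²+229²) = √92441 ≈ 304.04, ∠ = arctan(229/200) ≈ 48.87°
|T| = 20 · 249.88 / 304.04 ≈ 16.437
Gain = 20 log₁₀(16.437) ≈ 24.32 dB
∠T = 66.41° − 48.87° = 17.54°

ω = 20: 20.1 dB, 5.6°; ω = 229: 24.3 dB, 17.5°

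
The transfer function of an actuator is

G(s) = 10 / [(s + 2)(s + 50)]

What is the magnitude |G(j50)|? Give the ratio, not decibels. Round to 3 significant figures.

0.00283

At s = jω = j50:
pole (s+2): 2 + j50 → |·| = √(2²+50²) = √2504 ≈ 50.04, ∠ = arctan(50/2) ≈ 87.71°
pole (s+50): 50 + j50 → |·| = √(50²+50²) = √5000 ≈ 70.711, ∠ = arctan(50/50) ≈ 45.00°
|G| = 10 / 3538.4 ≈ 0.0028261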